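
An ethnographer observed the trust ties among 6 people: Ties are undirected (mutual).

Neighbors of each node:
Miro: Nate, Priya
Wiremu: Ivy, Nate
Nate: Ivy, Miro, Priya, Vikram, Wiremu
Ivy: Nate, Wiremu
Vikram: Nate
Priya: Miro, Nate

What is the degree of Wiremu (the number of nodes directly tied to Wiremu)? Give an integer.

2

Wiremu is directly tied to Ivy and Nate. That is 2 neighbors, so the degree of Wiremu is 2.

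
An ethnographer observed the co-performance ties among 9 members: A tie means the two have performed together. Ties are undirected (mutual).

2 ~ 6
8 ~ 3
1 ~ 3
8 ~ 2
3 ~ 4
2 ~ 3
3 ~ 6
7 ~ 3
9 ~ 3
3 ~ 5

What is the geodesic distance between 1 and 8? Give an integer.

One shortest route is 1 – 3 – 8, which uses 2 edges, and 1 and 8 are not directly tied, so nothing shorter exists. So d(1,8) = 2.

2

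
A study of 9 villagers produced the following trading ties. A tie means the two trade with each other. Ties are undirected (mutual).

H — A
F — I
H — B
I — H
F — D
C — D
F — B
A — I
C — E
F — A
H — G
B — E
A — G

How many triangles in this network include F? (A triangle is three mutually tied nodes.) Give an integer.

F's neighbors: A, B, D, and I.
Neighbor pairs that are themselves tied: F–A–I. Each forms one triangle with F, for 1 in total.

1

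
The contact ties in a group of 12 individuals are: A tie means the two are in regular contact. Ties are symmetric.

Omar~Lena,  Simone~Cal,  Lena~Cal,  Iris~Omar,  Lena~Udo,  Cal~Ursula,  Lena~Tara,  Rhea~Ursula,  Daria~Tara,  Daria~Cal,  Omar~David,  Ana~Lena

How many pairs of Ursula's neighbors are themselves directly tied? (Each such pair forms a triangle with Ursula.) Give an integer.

Ursula's neighbors are Cal and Rhea, but none of them are tied to each other, so no triangle contains Ursula.

0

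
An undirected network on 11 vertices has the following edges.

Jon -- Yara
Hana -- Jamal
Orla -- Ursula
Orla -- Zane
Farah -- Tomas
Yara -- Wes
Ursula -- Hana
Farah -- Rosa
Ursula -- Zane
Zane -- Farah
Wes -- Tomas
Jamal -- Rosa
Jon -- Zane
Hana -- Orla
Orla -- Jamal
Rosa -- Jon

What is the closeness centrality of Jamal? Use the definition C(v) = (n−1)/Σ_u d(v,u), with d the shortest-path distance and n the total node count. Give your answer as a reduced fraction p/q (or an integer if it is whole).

10/21

Distances from Jamal: Farah:2, Hana:1, Jon:2, Orla:1, Rosa:1, Tomas:3, Ursula:2, Wes:4, Yara:3, Zane:2. Sum = 21.
n = 11, so closeness = 10/21.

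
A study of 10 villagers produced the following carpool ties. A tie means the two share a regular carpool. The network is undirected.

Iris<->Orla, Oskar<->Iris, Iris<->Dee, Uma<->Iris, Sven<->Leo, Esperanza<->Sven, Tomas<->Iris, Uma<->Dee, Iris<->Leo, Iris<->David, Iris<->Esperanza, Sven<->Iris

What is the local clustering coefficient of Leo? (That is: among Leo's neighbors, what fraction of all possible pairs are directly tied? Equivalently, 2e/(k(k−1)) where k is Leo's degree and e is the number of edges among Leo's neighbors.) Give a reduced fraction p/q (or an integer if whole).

Leo's neighbors: Iris and Sven (k = 2).
Possible neighbor pairs: C(2,2) = 1. Edges among them: Iris–Sven → e = 1.
Clustering(Leo) = 1/1.

1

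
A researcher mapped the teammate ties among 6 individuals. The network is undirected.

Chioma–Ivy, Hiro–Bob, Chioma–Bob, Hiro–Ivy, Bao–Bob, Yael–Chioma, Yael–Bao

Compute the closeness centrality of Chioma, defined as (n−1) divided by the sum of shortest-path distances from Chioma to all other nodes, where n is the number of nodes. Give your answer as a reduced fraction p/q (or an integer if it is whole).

5/7

Distances from Chioma: Bao:2, Bob:1, Hiro:2, Ivy:1, Yael:1. Sum = 7.
n = 6, so closeness = 5/7.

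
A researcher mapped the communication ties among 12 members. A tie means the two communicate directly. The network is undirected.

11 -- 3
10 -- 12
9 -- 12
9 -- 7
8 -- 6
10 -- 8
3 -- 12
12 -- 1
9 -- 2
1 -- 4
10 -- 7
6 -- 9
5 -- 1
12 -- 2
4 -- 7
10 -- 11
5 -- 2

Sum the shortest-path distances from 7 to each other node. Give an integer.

Distances from 7: 1:2, 2:2, 3:3, 4:1, 5:3, 6:2, 8:2, 9:1, 10:1, 11:2, 12:2.
Sum = 2 + 2 + 3 + 1 + 3 + 2 + 2 + 1 + 1 + 2 + 2 = 21.

21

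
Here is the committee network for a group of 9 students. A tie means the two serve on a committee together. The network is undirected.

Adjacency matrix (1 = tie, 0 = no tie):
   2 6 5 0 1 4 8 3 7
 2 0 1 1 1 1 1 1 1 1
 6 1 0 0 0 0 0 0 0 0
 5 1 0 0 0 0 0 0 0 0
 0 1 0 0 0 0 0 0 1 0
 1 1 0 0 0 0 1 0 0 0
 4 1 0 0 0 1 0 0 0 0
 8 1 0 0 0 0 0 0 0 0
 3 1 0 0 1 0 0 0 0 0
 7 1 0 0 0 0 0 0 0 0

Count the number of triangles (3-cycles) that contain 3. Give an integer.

1

3's neighbors: 0 and 2.
Neighbor pairs that are themselves tied: 3–0–2. Each forms one triangle with 3, for 1 in total.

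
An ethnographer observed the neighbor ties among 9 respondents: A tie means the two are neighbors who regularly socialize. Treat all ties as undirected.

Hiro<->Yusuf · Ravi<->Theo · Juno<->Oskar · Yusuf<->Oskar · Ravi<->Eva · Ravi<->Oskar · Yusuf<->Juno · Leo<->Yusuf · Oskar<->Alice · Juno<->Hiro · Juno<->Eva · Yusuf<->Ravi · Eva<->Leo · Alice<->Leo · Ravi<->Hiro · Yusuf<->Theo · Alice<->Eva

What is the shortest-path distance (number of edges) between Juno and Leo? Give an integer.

2

One shortest route is Juno – Eva – Leo, which uses 2 edges, and Juno and Leo are not directly tied, so nothing shorter exists. So d(Juno,Leo) = 2.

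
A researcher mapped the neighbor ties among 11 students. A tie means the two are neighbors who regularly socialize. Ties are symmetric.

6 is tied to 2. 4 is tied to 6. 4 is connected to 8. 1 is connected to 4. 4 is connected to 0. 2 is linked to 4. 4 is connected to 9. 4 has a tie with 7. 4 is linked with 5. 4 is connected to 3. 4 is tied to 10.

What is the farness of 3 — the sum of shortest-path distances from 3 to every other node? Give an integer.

19

Distances from 3: 0:2, 1:2, 2:2, 4:1, 5:2, 6:2, 7:2, 8:2, 9:2, 10:2.
Sum = 2 + 2 + 2 + 1 + 2 + 2 + 2 + 2 + 2 + 2 = 19.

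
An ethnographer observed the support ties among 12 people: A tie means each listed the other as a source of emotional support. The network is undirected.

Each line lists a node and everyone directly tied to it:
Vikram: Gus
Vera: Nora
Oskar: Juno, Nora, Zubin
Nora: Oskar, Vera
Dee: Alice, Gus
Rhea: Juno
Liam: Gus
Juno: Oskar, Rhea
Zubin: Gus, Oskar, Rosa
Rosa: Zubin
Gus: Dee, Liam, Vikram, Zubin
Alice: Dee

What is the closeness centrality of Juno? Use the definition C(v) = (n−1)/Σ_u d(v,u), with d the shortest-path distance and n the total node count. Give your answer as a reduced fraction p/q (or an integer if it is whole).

Distances from Juno: Alice:5, Dee:4, Gus:3, Liam:4, Nora:2, Oskar:1, Rhea:1, Rosa:3, Vera:3, Vikram:4, Zubin:2. Sum = 32.
n = 12, so closeness = 11/32.

11/32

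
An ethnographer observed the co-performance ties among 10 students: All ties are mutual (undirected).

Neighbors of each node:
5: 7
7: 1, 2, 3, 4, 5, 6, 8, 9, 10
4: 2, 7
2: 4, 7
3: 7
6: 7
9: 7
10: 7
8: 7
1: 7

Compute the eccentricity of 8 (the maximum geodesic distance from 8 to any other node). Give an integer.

Distances from 8: 1:2, 2:2, 3:2, 4:2, 5:2, 6:2, 7:1, 9:2, 10:2.
The largest is 2 (to 6, 2, 1, 4, 5, 10, 3, and 9), so the eccentricity of 8 is 2.

2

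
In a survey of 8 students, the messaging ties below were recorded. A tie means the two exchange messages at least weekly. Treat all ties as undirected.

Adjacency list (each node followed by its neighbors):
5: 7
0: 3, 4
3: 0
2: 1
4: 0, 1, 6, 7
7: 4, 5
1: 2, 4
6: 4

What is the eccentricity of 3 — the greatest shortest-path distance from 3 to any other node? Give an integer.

4

Distances from 3: 0:1, 1:3, 2:4, 4:2, 5:4, 6:3, 7:3.
The largest is 4 (to 5 and 2), so the eccentricity of 3 is 4.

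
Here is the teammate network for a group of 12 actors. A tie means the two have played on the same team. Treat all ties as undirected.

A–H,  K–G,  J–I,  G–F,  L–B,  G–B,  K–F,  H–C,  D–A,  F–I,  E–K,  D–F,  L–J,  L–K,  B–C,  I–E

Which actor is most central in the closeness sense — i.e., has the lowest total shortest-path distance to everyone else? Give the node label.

Farness (sum of distances to all others) for each node — A:30, B:23, C:28, D:25, E:29, F:20, G:22, H:32, I:25, J:27, K:22, L:23.
The smallest farness is 20, for F, so F has the highest closeness.

F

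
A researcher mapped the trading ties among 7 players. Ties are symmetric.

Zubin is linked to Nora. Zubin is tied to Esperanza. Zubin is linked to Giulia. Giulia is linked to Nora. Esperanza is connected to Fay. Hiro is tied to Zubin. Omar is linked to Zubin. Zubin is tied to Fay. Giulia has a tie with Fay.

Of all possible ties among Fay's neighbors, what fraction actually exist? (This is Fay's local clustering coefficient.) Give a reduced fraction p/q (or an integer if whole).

Fay's neighbors: Esperanza, Giulia, and Zubin (k = 3).
Possible neighbor pairs: C(3,2) = 3. Edges among them: Esperanza–Zubin, Giulia–Zubin → e = 2.
Clustering(Fay) = 2/3.

2/3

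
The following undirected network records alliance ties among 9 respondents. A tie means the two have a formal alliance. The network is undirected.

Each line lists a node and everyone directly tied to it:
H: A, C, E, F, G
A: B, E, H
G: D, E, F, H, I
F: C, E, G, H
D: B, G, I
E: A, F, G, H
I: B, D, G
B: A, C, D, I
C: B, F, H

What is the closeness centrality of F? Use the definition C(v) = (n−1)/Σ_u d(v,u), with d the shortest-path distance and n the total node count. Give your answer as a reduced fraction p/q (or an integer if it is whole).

Distances from F: A:2, B:2, C:1, D:2, E:1, G:1, H:1, I:2. Sum = 12.
n = 9, so closeness = 8/12 = 2/3.

2/3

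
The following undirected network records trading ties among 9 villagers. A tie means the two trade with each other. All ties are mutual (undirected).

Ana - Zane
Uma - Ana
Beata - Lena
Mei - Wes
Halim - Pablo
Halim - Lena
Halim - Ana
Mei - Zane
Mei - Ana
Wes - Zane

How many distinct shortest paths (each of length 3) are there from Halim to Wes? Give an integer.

The shortest distance is 3. The length-3 paths are: Halim–Ana–Zane–Wes; Halim–Ana–Mei–Wes.
That gives 2 distinct shortest paths.

2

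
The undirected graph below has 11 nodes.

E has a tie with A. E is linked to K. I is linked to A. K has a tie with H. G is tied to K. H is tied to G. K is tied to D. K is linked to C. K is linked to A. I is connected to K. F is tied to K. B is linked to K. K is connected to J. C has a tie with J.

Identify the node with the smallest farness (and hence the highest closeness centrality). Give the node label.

K

Farness (sum of distances to all others) for each node — A:17, B:19, C:18, D:19, E:18, F:19, G:18, H:18, I:18, J:18, K:10.
The smallest farness is 10, for K, so K has the highest closeness.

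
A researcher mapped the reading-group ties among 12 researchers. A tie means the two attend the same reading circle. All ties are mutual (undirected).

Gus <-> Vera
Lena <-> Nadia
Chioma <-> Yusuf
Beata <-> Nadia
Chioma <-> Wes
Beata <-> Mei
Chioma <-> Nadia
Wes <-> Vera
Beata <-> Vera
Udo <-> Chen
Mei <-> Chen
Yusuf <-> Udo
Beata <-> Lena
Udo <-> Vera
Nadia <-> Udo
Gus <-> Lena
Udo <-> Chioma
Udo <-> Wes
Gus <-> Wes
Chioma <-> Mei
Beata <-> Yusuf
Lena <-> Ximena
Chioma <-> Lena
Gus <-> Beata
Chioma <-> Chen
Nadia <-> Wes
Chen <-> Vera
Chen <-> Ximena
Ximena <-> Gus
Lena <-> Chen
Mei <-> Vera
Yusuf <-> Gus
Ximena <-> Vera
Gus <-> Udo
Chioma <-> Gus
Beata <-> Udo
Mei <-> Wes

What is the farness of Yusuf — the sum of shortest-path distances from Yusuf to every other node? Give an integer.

18

Distances from Yusuf: Beata:1, Chen:2, Chioma:1, Gus:1, Lena:2, Mei:2, Nadia:2, Udo:1, Vera:2, Wes:2, Ximena:2.
Sum = 1 + 2 + 1 + 1 + 2 + 2 + 2 + 1 + 2 + 2 + 2 = 18.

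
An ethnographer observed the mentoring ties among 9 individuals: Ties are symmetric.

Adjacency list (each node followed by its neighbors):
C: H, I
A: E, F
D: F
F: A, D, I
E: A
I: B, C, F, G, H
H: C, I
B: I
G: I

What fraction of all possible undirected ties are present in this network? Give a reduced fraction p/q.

There are 9 edges and 9 nodes, so the maximum possible is C(9,2) = 36.
Density = 9/36 = 1/4.

1/4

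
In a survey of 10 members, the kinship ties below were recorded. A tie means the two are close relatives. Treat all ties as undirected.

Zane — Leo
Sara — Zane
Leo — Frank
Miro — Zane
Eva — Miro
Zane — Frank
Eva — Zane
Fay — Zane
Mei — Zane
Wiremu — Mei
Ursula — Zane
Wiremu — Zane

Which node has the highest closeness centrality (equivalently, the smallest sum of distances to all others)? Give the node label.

Zane

Farness (sum of distances to all others) for each node — Eva:16, Fay:17, Frank:16, Leo:16, Mei:16, Miro:16, Sara:17, Ursula:17, Wiremu:16, Zane:9.
The smallest farness is 9, for Zane, so Zane has the highest closeness.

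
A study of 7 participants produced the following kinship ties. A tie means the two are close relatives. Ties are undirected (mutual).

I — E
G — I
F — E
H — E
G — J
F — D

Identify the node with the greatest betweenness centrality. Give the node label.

Unnormalized betweenness of each node: D:0, E:11, F:5, G:5, H:0, I:8, J:0.
E has the largest value, 11, making it the main broker — the node through which the most shortest paths run.

E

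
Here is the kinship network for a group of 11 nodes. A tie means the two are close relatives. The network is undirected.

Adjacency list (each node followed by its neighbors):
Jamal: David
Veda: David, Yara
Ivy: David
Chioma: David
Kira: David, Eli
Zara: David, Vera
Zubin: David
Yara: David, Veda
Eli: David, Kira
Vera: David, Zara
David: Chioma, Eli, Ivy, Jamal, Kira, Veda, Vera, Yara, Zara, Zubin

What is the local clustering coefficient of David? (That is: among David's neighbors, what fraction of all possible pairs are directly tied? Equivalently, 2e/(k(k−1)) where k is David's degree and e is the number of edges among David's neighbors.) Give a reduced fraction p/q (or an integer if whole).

David's neighbors: Chioma, Eli, Ivy, Jamal, Kira, Veda, Vera, Yara, Zara, and Zubin (k = 10).
Possible neighbor pairs: C(10,2) = 45. Edges among them: Eli–Kira, Veda–Yara, Vera–Zara → e = 3.
Clustering(David) = 3/45 = 1/15.

1/15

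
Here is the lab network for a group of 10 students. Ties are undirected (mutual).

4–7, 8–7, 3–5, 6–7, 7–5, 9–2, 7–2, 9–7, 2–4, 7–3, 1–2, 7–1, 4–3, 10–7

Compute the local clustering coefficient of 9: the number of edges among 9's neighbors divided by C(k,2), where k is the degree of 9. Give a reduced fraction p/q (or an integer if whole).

1

9's neighbors: 2 and 7 (k = 2).
Possible neighbor pairs: C(2,2) = 1. Edges among them: 2–7 → e = 1.
Clustering(9) = 1/1.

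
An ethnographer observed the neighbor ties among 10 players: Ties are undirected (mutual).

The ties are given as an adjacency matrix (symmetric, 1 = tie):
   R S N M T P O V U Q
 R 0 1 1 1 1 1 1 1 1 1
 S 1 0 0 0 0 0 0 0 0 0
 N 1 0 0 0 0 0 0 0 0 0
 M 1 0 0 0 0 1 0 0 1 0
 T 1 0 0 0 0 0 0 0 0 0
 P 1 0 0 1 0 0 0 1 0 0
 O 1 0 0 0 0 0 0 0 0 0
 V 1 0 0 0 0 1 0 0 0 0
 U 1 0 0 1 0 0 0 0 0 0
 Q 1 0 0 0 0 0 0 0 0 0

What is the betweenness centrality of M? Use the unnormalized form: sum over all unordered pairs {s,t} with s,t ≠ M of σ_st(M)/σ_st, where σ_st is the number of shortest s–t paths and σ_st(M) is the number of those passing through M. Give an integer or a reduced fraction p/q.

1/2

Pairs whose geodesics pass through M — P–U: 1/2.
All other pairs contribute 0.
Summing the contributions gives betweenness(M) = 1/2.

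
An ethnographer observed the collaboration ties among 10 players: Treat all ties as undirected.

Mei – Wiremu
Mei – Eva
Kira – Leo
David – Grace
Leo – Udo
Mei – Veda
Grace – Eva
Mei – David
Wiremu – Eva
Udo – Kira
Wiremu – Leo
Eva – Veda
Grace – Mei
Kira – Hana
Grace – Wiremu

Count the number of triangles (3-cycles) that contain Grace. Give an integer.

Grace's neighbors: David, Eva, Mei, and Wiremu.
Neighbor pairs that are themselves tied: Grace–David–Mei; Grace–Eva–Mei; Grace–Eva–Wiremu; Grace–Mei–Wiremu. Each forms one triangle with Grace, for 4 in total.

4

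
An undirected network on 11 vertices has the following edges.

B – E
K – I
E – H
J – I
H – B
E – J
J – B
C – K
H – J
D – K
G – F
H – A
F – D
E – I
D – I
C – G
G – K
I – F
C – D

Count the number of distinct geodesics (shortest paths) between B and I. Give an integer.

The shortest distance is 2. The length-2 paths are: B–J–I; B–E–I.
That gives 2 distinct shortest paths.

2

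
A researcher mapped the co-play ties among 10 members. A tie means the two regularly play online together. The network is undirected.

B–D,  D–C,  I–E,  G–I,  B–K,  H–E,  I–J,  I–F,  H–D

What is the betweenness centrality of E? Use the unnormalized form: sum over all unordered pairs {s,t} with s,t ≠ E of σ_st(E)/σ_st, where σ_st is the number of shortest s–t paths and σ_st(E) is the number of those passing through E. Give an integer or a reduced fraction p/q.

20

Pairs whose geodesics pass through E — B–G: 1; B–F: 1; B–I: 1; B–J: 1; G–H: 1; G–D: 1; G–C: 1; G–K: 1; H–F: 1; H–I: 1; H–J: 1; F–D: 1; F–C: 1; F–K: 1 … (+6 more pairs).
All other pairs contribute 0.
Summing the contributions gives betweenness(E) = 20.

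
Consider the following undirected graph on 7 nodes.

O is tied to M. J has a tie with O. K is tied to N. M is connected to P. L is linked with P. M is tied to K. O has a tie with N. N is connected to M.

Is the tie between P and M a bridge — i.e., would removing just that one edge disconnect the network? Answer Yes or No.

Yes

Without the P–M edge there is no alternate route between P and M, so the network disconnects. It is a bridge.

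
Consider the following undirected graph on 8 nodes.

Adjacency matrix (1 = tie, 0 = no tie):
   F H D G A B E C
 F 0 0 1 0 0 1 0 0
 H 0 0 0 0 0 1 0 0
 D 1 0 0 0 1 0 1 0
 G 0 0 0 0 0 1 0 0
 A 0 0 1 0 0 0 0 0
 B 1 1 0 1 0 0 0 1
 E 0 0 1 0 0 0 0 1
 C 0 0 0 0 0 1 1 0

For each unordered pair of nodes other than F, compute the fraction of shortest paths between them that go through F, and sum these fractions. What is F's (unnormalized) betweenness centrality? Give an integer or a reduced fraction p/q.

Pairs whose geodesics pass through F — H–D: 1; H–A: 1; D–G: 1; D–B: 1; G–A: 1; A–B: 1.
All other pairs contribute 0.
Summing the contributions gives betweenness(F) = 6.

6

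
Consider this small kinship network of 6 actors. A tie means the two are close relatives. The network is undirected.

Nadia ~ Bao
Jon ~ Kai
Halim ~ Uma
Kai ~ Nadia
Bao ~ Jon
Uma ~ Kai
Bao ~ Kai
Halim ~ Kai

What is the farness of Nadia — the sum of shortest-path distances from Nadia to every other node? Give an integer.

8

Distances from Nadia: Bao:1, Halim:2, Jon:2, Kai:1, Uma:2.
Sum = 1 + 2 + 2 + 1 + 2 = 8.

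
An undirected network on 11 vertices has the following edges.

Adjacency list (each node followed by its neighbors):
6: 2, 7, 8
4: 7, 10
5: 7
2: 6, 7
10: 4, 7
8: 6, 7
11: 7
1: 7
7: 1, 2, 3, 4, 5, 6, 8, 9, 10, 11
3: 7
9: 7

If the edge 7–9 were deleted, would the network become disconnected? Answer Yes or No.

Yes

Without the 7–9 edge there is no alternate route between 7 and 9, so the network disconnects. It is a bridge.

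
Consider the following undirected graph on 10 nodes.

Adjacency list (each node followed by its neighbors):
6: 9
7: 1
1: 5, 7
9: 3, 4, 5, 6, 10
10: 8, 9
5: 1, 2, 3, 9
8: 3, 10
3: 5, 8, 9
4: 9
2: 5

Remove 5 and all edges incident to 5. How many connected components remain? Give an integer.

3

Without 5, the remaining ties split the others into: {1, 7}; {3, 4, 6, 8, 9, 10}; {2}.
That's 3 separate components.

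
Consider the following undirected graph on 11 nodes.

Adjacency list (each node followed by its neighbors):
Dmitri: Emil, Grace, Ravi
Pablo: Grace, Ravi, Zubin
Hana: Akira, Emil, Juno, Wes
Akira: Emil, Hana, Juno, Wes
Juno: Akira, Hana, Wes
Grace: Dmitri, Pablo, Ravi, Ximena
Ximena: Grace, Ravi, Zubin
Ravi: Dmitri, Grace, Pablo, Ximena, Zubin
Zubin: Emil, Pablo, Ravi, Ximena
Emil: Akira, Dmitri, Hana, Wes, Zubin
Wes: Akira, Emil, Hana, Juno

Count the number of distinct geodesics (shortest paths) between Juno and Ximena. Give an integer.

3

The shortest distance is 4. The length-4 paths are: Juno–Hana–Emil–Zubin–Ximena; Juno–Akira–Emil–Zubin–Ximena; Juno–Wes–Emil–Zubin–Ximena.
That gives 3 distinct shortest paths.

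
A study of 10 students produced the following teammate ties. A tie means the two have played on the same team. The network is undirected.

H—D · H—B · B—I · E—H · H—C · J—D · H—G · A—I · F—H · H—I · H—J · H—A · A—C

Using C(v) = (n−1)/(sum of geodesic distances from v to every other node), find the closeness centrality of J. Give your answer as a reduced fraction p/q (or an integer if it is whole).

9/16

Distances from J: A:2, B:2, C:2, D:1, E:2, F:2, G:2, H:1, I:2. Sum = 16.
n = 10, so closeness = 9/16.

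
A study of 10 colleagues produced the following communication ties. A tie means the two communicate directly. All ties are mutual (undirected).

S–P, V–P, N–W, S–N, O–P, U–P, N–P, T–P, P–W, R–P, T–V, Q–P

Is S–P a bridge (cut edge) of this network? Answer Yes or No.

Even without that edge, S still reaches P via S – N – P, so the network stays connected. Not a bridge.

No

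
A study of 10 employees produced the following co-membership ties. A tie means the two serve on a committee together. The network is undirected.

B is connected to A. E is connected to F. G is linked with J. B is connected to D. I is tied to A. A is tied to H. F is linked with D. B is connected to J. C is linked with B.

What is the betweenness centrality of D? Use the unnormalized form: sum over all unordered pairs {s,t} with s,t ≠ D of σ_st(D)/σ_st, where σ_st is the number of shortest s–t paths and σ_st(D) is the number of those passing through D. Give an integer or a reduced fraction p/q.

Pairs whose geodesics pass through D — H–E: 1; H–F: 1; J–E: 1; J–F: 1; E–C: 1; E–B: 1; E–A: 1; E–I: 1; E–G: 1; C–F: 1; B–F: 1; F–A: 1; F–I: 1; F–G: 1.
All other pairs contribute 0.
Summing the contributions gives betweenness(D) = 14.

14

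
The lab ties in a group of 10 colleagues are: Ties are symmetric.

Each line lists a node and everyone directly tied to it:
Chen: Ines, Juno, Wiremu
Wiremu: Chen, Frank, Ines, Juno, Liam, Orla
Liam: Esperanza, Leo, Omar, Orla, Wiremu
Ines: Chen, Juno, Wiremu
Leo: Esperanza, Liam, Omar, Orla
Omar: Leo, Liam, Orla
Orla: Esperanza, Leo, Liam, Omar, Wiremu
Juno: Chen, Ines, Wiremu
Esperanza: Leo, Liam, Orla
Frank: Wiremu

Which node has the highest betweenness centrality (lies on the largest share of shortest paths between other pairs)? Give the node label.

Unnormalized betweenness of each node: Chen:0, Esperanza:0, Frank:0, Ines:0, Juno:0, Leo:1/3, Liam:47/6, Omar:0, Orla:47/6, Wiremu:23.
Wiremu has the largest value, 23, making it the main broker — the node through which the most shortest paths run.

Wiremu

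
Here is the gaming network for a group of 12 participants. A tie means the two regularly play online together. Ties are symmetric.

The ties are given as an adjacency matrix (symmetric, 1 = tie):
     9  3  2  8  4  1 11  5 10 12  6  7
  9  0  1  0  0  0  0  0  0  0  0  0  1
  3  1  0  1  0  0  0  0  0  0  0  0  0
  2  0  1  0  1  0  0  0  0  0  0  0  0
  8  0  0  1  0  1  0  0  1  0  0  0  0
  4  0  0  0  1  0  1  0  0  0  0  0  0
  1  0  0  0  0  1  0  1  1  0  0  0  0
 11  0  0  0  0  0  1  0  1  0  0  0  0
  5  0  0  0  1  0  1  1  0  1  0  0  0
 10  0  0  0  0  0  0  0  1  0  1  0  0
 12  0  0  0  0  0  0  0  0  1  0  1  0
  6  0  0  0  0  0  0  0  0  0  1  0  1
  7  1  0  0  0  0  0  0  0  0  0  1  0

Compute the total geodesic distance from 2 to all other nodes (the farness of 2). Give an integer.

Distances from 2: 1:3, 3:1, 4:2, 5:2, 6:4, 7:3, 8:1, 9:2, 10:3, 11:3, 12:4.
Sum = 3 + 1 + 2 + 2 + 4 + 3 + 1 + 2 + 3 + 3 + 4 = 28.

28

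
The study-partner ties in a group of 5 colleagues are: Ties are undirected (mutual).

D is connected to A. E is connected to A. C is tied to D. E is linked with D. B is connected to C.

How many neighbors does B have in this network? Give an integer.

1

B is directly tied to C. That is 1 neighbor, so the degree of B is 1.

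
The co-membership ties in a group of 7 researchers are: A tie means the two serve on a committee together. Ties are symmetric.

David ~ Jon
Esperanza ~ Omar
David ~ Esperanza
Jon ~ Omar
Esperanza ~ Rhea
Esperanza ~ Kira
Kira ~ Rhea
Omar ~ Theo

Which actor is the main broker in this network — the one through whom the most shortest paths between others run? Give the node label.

Esperanza

Unnormalized betweenness of each node: David:3/2, Esperanza:9, Jon:1, Kira:0, Omar:13/2, Rhea:0, Theo:0.
Esperanza has the largest value, 9, making it the main broker — the node through which the most shortest paths run.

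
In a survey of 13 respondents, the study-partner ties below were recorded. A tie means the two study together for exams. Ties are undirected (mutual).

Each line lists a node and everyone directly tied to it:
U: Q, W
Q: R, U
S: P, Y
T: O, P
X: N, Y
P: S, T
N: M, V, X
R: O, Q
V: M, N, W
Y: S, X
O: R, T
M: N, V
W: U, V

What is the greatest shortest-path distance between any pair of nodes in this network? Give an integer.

6

Eccentricity of each node (its greatest distance to any other): M:6, N:6, O:6, P:6, Q:6, R:6, S:6, T:6, U:6, V:6, W:6, X:6, Y:6.
The maximum eccentricity is 6, realized for instance by the pair T–V via T – P – S – Y – X – N – V. So the diameter is 6.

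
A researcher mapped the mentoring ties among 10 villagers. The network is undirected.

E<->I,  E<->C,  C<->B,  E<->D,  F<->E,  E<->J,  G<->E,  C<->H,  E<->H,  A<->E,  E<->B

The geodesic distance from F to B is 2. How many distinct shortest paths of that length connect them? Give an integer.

1

The shortest distance is 2, and the only length-2 path is F–E–B. So there is exactly 1 shortest path.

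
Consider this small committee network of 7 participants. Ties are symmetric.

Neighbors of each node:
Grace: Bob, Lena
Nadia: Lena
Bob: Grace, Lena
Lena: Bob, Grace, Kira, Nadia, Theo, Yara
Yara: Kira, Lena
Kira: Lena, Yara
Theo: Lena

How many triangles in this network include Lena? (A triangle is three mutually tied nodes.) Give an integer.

Lena's neighbors: Bob, Grace, Kira, Nadia, Theo, and Yara.
Neighbor pairs that are themselves tied: Lena–Bob–Grace; Lena–Kira–Yara. Each forms one triangle with Lena, for 2 in total.

2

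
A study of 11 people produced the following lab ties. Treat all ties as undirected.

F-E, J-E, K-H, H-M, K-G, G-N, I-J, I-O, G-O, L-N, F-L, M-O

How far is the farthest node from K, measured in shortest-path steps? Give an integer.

Distances from K: E:5, F:4, G:1, H:1, I:3, J:4, L:3, M:2, N:2, O:2.
The largest is 5 (to E), so the eccentricity of K is 5.

5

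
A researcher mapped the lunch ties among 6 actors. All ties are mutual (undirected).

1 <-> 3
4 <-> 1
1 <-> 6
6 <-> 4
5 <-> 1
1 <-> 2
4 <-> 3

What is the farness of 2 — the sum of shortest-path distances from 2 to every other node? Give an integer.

9

Distances from 2: 1:1, 3:2, 4:2, 5:2, 6:2.
Sum = 1 + 2 + 2 + 2 + 2 = 9.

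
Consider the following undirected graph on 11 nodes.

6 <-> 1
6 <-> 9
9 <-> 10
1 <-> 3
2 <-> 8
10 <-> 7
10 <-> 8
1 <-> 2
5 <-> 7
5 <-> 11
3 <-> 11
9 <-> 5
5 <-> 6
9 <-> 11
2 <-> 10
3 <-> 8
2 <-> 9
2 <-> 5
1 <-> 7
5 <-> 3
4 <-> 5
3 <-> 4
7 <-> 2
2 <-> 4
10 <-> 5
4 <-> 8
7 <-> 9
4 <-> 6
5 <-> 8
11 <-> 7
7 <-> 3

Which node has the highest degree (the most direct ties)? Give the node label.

5

Degrees — 1:4, 2:7, 3:6, 4:5, 5:9, 6:4, 7:7, 8:5, 9:6, 10:5, 11:4.
The maximum is 9, attained only by 5.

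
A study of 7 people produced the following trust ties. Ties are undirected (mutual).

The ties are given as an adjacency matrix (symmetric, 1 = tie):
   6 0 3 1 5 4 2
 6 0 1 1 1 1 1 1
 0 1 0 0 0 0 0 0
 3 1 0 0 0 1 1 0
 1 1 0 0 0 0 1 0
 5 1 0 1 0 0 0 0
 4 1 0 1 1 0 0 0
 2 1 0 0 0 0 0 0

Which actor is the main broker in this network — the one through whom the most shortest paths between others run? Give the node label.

6

Unnormalized betweenness of each node: 0:0, 1:0, 2:0, 3:1/2, 4:1/2, 5:0, 6:11.
6 has the largest value, 11, making it the main broker — the node through which the most shortest paths run.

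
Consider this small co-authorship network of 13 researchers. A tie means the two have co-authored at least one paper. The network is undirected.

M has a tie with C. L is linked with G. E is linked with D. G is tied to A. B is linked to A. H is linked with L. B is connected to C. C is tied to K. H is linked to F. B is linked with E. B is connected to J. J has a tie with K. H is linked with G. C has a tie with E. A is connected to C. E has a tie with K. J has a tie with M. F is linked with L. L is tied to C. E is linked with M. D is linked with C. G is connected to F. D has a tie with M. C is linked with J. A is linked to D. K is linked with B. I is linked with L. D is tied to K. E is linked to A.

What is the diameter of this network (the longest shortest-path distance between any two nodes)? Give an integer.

Eccentricity of each node (its greatest distance to any other): A:3, B:3, C:2, D:3, E:3, F:3, G:3, H:3, I:3, J:3, K:3, L:2, M:3.
The maximum eccentricity is 3, realized for instance by the pair F–M via F – L – C – M. So the diameter is 3.

3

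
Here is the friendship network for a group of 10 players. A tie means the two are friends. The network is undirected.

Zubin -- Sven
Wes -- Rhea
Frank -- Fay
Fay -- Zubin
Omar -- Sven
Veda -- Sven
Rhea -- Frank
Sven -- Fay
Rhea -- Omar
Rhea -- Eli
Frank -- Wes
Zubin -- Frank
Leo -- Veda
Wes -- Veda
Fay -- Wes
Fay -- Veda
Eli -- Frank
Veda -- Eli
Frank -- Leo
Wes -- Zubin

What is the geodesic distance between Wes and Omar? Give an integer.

One shortest route is Wes – Rhea – Omar, which uses 2 edges, and Wes and Omar are not directly tied, so nothing shorter exists. So d(Wes,Omar) = 2.

2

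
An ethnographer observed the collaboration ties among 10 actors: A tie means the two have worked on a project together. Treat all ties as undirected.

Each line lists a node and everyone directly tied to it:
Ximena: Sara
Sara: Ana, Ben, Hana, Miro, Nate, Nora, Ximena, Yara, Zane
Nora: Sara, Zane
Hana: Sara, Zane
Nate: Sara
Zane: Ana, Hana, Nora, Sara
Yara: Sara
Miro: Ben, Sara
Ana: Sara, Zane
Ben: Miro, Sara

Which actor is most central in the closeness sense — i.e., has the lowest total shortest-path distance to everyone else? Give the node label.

Farness (sum of distances to all others) for each node — Ana:16, Ben:16, Hana:16, Miro:16, Nate:17, Nora:16, Sara:9, Ximena:17, Yara:17, Zane:14.
The smallest farness is 9, for Sara, so Sara has the highest closeness.

Sara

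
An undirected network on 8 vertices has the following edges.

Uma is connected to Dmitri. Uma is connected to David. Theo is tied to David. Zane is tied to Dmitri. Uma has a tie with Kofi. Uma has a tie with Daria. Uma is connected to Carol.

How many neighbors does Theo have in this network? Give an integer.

1

Theo is directly tied to David. That is 1 neighbor, so the degree of Theo is 1.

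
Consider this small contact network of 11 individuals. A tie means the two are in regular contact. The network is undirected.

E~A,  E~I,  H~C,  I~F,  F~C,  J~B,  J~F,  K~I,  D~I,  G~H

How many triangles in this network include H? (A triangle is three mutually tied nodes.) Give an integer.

H's neighbors are C and G, but none of them are tied to each other, so no triangle contains H.

0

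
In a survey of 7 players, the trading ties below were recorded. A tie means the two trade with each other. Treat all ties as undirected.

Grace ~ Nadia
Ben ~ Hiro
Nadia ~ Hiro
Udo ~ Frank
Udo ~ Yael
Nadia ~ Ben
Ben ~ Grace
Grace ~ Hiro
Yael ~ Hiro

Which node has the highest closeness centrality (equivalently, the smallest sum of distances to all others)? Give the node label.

Farness (sum of distances to all others) for each node — Ben:12, Frank:18, Grace:12, Hiro:9, Nadia:12, Udo:13, Yael:10.
The smallest farness is 9, for Hiro, so Hiro has the highest closeness.

Hiro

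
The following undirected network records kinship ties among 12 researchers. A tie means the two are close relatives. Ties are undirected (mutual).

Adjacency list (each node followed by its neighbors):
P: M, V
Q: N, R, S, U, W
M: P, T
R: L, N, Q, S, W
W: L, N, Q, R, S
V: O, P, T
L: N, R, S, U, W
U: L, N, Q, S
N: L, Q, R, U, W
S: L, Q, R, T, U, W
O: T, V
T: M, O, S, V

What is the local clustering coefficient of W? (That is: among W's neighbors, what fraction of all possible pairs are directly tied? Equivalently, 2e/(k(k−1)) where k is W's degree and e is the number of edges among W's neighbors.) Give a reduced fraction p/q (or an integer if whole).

4/5

W's neighbors: L, N, Q, R, and S (k = 5).
Possible neighbor pairs: C(5,2) = 10. Edges among them: L–N, L–R, L–S, N–Q, N–R, Q–R, Q–S, R–S → e = 8.
Clustering(W) = 8/10 = 4/5.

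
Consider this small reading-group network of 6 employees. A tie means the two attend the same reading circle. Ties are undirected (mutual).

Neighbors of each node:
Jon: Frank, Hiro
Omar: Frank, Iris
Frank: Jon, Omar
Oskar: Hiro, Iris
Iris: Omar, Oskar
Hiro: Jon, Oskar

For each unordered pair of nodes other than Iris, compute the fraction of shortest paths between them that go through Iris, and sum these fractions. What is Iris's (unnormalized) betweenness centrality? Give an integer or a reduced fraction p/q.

2

Pairs whose geodesics pass through Iris — Omar–Oskar: 1; Omar–Hiro: 1/2; Oskar–Frank: 1/2.
All other pairs contribute 0.
Summing the contributions gives betweenness(Iris) = 2.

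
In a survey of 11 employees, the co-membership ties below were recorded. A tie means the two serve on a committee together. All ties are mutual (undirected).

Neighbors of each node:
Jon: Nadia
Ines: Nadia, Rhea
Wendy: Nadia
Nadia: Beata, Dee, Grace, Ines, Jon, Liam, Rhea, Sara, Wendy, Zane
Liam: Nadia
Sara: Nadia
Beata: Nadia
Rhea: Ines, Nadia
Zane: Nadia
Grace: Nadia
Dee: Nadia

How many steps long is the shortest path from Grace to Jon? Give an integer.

One shortest route is Grace – Nadia – Jon, which uses 2 edges, and Grace and Jon are not directly tied, so nothing shorter exists. So d(Grace,Jon) = 2.

2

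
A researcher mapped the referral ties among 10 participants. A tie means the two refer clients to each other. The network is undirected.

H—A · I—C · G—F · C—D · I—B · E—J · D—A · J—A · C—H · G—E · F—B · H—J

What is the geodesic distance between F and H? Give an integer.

One shortest route is F – G – E – J – H, which uses 4 edges, and at distance 3 from F we only reach {C, J}, which does not include H. So d(F,H) = 4.

4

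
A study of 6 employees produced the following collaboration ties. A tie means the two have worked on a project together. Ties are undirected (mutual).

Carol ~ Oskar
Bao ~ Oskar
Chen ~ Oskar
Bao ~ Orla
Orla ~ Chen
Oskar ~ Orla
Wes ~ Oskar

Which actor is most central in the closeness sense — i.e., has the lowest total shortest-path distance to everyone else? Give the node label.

Oskar

Farness (sum of distances to all others) for each node — Bao:8, Carol:9, Chen:8, Orla:7, Oskar:5, Wes:9.
The smallest farness is 5, for Oskar, so Oskar has the highest closeness.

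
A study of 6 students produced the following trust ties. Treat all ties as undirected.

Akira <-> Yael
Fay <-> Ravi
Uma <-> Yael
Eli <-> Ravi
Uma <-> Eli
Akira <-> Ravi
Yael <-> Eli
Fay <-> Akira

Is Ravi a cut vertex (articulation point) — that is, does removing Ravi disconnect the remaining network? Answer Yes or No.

Even without Ravi, every remaining node can still reach every other (the residual graph is connected), so Ravi is not a cut vertex.

No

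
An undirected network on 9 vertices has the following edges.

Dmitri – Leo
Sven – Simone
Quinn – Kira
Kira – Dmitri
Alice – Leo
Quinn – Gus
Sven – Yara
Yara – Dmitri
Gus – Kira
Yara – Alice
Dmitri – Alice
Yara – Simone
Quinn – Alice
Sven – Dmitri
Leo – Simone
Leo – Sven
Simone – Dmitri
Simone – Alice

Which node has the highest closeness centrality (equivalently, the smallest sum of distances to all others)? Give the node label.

Farness (sum of distances to all others) for each node — Alice:11, Dmitri:10, Gus:18, Kira:13, Leo:13, Quinn:14, Simone:12, Sven:14, Yara:13.
The smallest farness is 10, for Dmitri, so Dmitri has the highest closeness.

Dmitri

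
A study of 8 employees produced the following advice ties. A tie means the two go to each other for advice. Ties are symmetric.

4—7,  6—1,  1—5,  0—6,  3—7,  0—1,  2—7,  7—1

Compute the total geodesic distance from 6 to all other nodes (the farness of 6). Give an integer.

15

Distances from 6: 0:1, 1:1, 2:3, 3:3, 4:3, 5:2, 7:2.
Sum = 1 + 1 + 3 + 3 + 3 + 2 + 2 = 15.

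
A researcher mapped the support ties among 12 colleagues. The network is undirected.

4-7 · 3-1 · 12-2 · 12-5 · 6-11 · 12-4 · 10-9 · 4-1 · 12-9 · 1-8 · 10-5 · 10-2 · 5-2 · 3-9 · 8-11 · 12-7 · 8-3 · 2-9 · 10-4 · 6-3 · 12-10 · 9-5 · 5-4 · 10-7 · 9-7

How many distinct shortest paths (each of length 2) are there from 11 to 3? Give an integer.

The shortest distance is 2. The length-2 paths are: 11–8–3; 11–6–3.
That gives 2 distinct shortest paths.

2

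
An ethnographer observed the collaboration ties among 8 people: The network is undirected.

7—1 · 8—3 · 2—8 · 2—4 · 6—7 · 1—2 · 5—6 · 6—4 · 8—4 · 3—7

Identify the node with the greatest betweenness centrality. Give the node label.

6

Unnormalized betweenness of each node: 1:1, 2:2, 3:1, 4:4, 5:0, 6:7, 7:5, 8:2.
6 has the largest value, 7, making it the main broker — the node through which the most shortest paths run.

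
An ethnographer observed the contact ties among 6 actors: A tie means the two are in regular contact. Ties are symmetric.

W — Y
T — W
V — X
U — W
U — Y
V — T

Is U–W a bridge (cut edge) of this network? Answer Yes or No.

No

Even without that edge, U still reaches W via U – Y – W, so the network stays connected. Not a bridge.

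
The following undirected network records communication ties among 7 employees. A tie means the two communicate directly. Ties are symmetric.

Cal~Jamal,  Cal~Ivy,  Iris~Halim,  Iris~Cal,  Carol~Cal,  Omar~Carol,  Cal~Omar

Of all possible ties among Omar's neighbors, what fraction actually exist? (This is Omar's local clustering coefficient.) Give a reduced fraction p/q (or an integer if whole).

1

Omar's neighbors: Cal and Carol (k = 2).
Possible neighbor pairs: C(2,2) = 1. Edges among them: Cal–Carol → e = 1.
Clustering(Omar) = 1/1.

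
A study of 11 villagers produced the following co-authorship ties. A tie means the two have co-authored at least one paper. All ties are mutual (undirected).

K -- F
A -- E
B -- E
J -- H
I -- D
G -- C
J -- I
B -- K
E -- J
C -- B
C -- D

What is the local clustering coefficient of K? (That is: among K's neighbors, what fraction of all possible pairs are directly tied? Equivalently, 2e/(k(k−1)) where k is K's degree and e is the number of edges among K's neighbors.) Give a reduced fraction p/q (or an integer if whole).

K's neighbors: B and F (k = 2).
Possible neighbor pairs: C(2,2) = 1. Edges among them: none → e = 0.
Clustering(K) = 0/1.

0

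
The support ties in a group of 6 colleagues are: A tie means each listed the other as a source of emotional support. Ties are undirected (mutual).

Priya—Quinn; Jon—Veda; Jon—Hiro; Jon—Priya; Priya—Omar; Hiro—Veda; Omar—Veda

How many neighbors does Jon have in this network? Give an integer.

Jon is directly tied to Hiro, Priya, and Veda. That is 3 neighbors, so the degree of Jon is 3.

3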